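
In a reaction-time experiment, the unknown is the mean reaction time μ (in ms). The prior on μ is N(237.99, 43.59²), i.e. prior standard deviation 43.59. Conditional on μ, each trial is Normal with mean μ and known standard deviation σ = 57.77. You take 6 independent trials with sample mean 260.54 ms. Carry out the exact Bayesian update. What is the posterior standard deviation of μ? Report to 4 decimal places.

20.7430

For Normal data with known variance σ², a Normal(μ₀, σ₀²) prior on μ is conjugate. Posterior precision = 1/σ₀² + n/σ²; posterior mean is the precision-weighted average of μ₀ and x̄.
σ₀² = 43.59² = 1900.0881, σ² = 57.77² = 3337.3729; σ² + n·σ₀² = 3337.3729 + 6·1900.0881 = 14737.9015.
Posterior precision = 1/σ₀² + n/σ² = 1/1900.0881 + 6/3337.3729 = (σ² + n·σ₀²)/(σ₀²σ²) = 14737.9015/(1900.0881·3337.3729); posterior variance σₙ² = σ₀²σ²/(σ² + n·σ₀²) = 1900.0881·3337.3729/14737.9015 = 430.271741.
Posterior SD = √σₙ² = √(1900.0881·3337.3729/14737.9015) = 20.7430.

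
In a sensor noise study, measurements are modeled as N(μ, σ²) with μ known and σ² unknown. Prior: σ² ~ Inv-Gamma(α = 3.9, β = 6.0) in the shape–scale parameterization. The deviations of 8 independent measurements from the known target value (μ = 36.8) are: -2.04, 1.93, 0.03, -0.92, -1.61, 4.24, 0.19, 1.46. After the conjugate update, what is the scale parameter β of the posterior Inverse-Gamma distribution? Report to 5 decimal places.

With known mean μ and an Inverse-Gamma(α, β) prior on σ², the Normal likelihood is conjugate: posterior is Inv-Gamma(α + n/2, β + Σ(xᵢ−μ)²/2).
Σ(xᵢ−μ)² = (-2.04)² + (1.93)² + (0.03)² + (-0.92)² + (-1.61)² + (4.24)² + (0.19)² + (1.46)² = 31.4712.
Posterior: Inv-Gamma(3.9 + 8/2, 6.0 + 31.4712/2) = Inv-Gamma(7.90, 21.73560).
Posterior β = 21.73560.

21.73560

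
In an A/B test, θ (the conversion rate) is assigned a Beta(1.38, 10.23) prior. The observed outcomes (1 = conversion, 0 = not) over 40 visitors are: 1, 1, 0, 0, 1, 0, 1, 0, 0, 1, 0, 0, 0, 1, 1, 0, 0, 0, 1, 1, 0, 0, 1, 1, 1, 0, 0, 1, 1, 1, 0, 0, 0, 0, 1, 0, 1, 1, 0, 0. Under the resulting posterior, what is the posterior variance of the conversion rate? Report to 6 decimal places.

The Beta prior is conjugate to a Binomial/Bernoulli likelihood; the update adds successes to α and failures to β.
Posterior: Beta(α+k, β+n−k) = Beta(1.38+18, 10.23+22) = Beta(19.38, 32.23).
Var = αβ/((α+β)²(α+β+1)) = 19.38·32.23/(51.61²·52.61) = 0.004457.

0.004457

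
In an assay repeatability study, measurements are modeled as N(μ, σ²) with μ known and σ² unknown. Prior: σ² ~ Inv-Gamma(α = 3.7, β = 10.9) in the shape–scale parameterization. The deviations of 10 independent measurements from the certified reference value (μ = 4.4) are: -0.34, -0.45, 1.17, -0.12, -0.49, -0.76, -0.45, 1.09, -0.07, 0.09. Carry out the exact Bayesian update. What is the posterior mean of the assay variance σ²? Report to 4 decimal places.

With known mean μ and an Inverse-Gamma(α, β) prior on σ², the Normal likelihood is conjugate: posterior is Inv-Gamma(α + n/2, β + Σ(xᵢ−μ)²/2).
Σ(xᵢ−μ)² = (-0.34)² + (-0.45)² + (1.17)² + (-0.12)² + (-0.49)² + (-0.76)² + (-0.45)² + (1.09)² + (-0.07)² + (0.09)² = 3.9227.
Posterior: Inv-Gamma(3.7 + 10/2, 10.9 + 3.9227/2) = Inv-Gamma(8.70, 12.86135).
E[σ²|data] = β/(α−1) = 12.86135/7.70 = 1.6703.

1.6703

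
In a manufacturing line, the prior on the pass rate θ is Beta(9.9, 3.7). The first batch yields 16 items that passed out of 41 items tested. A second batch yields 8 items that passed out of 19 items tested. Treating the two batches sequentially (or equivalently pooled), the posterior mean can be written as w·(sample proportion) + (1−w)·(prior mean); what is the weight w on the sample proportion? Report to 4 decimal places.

The Beta prior is conjugate to a Binomial/Bernoulli likelihood; the update adds successes to α and failures to β.
Total number of items tested: n = 41 + 19 = 60.
Posterior mean = (α₀+k)/(α₀+β₀+n) = [n/(α₀+β₀+n)]·(k/n) + [(α₀+β₀)/(α₀+β₀+n)]·α₀/(α₀+β₀), so only n and the prior enter the weight.
The weight on the data is w = n/(α₀+β₀+n) = 60/(9.9+3.7+60) = 60/73.6 = 0.8152.

0.8152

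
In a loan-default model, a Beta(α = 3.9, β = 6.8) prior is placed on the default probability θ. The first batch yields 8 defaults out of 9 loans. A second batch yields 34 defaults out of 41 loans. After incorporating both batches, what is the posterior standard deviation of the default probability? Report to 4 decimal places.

0.0547

The Beta prior is conjugate to a Binomial/Bernoulli likelihood; the update adds successes to α and failures to β.
After batch 1: Beta(3.9+8, 6.8+1) = Beta(11.9, 7.8).
After batch 2: Beta(11.9+34, 7.8+7) = Beta(45.9, 14.8).
Var = αβ/((α+β)²(α+β+1)) = 45.9·14.8/(60.7²·61.7) = 0.00298822; SD = √0.00298822 = 0.0547.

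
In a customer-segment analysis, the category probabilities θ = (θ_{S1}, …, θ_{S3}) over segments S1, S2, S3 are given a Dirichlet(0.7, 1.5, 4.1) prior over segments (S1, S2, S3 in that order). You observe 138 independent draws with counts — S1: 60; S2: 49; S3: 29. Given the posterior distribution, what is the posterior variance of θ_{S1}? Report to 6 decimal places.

0.001677

The Dirichlet prior is conjugate to the Multinomial likelihood: each posterior αⱼ = prior αⱼ + observed count nⱼ.
Posterior concentration: (60.7, 50.5, 33.1), total = 144.3.
Var[θ_j] = α_j(Σα−α_j)/((Σα)²(Σα+1)) = 60.7·83.6/(144.3²·145.3) = 0.001677.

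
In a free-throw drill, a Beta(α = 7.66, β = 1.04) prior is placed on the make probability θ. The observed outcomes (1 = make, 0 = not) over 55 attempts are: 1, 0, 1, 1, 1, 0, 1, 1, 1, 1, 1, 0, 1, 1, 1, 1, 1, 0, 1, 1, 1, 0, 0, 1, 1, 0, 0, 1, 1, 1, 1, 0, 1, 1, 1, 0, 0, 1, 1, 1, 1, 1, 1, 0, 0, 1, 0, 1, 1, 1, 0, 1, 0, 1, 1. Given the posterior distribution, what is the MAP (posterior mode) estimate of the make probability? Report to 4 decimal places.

The Beta prior is conjugate to a Binomial/Bernoulli likelihood; the update adds successes to α and failures to β.
Posterior: Beta(α+k, β+n−k) = Beta(7.66+39, 1.04+16) = Beta(46.66, 17.04).
Mode of Beta(a,b) for a,b>1 is (a−1)/(a+b−2) = 45.66/61.70 = 0.7400.

0.7400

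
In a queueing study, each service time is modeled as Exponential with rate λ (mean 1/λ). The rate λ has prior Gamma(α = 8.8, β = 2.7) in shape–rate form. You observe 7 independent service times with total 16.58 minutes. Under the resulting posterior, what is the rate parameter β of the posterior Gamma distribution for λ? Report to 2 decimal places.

With a Gamma(shape α, rate β) prior on the exponential rate λ, the posterior after n observations with total T = Σxᵢ is Gamma(α+n, β+T).
Posterior: Gamma(8.8+7, 2.7+16.58) = Gamma(15.8, 19.28).
Posterior β = 19.28.

19.28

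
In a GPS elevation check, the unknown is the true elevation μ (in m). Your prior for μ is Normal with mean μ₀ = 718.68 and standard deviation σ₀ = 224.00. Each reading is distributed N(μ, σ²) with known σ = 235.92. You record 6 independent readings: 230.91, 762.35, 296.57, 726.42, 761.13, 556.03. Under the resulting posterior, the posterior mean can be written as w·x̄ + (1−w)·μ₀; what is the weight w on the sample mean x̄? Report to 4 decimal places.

0.8440

For Normal data with known variance σ², a Normal(μ₀, σ₀²) prior on μ is conjugate. Posterior precision = 1/σ₀² + n/σ²; posterior mean is the precision-weighted average of μ₀ and x̄.
σ₀² = 224.00² = 50176, σ² = 235.92² = 55658.2464. Prior precision 1/σ₀² = 1/50176; data precision n/σ² = 6/55658.2464.
w = (n/σ²)/(1/σ₀² + n/σ²) = n·σ₀²/(σ² + n·σ₀²) = 6·50176/(55658.2464 + 6·50176) = 301056/356714.2464 = 0.8440.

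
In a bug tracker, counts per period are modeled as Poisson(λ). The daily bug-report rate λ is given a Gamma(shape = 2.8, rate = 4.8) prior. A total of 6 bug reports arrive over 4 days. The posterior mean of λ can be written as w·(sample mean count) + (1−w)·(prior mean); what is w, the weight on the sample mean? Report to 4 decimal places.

With a Gamma(shape α, rate β) prior, the Poisson likelihood is conjugate: the posterior is Gamma(α + ΣXᵢ, β + n).
Posterior mean = (α₀+S)/(β₀+n) = [n/(β₀+n)]·(S/n) + [β₀/(β₀+n)]·(α₀/β₀), so only n and β₀ enter the weight.
Weight on data w = n/(β₀+n) = 4/(4.8+4) = 4/8.8 = 0.4545.

0.4545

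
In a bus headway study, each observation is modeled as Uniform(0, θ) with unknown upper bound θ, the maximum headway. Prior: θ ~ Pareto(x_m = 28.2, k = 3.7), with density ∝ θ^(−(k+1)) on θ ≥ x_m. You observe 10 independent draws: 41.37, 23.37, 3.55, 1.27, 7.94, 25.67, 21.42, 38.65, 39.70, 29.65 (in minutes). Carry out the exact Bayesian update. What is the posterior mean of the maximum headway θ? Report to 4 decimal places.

A Pareto(scale x_m, shape k) prior on the upper bound θ of Uniform(0, θ) is conjugate: posterior is Pareto(max(x_m, max xᵢ), k + n).
Sample maximum = 41.37; prior scale x_m = 28.2 → posterior scale = max = 41.37.
Posterior shape = 3.7 + 10 = 13.7.
E[θ|data] = k·x_m/(k−1) = 13.7·41.37/12.7 = 44.6275.

44.6275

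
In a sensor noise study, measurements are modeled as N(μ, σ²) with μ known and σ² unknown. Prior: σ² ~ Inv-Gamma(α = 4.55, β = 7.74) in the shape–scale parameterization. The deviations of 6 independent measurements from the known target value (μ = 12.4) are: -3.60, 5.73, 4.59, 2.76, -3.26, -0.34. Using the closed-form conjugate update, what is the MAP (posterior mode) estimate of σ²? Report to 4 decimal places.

5.8890

With known mean μ and an Inverse-Gamma(α, β) prior on σ², the Normal likelihood is conjugate: posterior is Inv-Gamma(α + n/2, β + Σ(xᵢ−μ)²/2).
Σ(xᵢ−μ)² = (-3.60)² + (5.73)² + (4.59)² + (2.76)² + (-3.26)² + (-0.34)² = 85.2218.
Posterior: Inv-Gamma(4.55 + 6/2, 7.74 + 85.2218/2) = Inv-Gamma(7.55, 50.35090).
Mode = β/(α+1) = 50.35090/8.55 = 5.8890.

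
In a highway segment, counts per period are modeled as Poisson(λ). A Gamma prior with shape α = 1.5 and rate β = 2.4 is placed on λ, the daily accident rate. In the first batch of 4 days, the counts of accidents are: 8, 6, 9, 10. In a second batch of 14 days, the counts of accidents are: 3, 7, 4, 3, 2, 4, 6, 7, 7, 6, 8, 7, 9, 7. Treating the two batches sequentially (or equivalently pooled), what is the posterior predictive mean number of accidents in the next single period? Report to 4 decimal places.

With a Gamma(shape α, rate β) prior, the Poisson likelihood is conjugate: the posterior is Gamma(α + ΣXᵢ, β + n).
Batch 1: sum of counts S = 33 over n = 4 days.
After batch 1: Gamma(α+S, β+n) = Gamma(1.5+33, 2.4+4) = Gamma(34.5, 6.4).
Batch 2: sum of counts S = 80 over n = 14 days.
After batch 2: Gamma(α+S, β+n) = Gamma(34.5+80, 6.4+14) = Gamma(114.5, 20.4).
The predictive distribution for one future period is NegBinom with mean α/β = 5.6127.

5.6127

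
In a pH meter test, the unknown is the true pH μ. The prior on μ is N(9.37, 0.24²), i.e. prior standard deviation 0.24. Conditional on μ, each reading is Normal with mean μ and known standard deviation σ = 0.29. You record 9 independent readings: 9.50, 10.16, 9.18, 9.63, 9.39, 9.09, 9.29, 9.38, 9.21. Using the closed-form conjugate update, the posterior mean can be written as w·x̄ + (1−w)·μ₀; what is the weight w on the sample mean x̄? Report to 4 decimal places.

For Normal data with known variance σ², a Normal(μ₀, σ₀²) prior on μ is conjugate. Posterior precision = 1/σ₀² + n/σ²; posterior mean is the precision-weighted average of μ₀ and x̄.
σ₀² = 0.24² = 0.0576, σ² = 0.29² = 0.0841. Prior precision 1/σ₀² = 1/0.0576; data precision n/σ² = 9/0.0841.
w = (n/σ²)/(1/σ₀² + n/σ²) = n·σ₀²/(σ² + n·σ₀²) = 9·0.0576/(0.0841 + 9·0.0576) = 0.5184/0.6025 = 0.8604.

0.8604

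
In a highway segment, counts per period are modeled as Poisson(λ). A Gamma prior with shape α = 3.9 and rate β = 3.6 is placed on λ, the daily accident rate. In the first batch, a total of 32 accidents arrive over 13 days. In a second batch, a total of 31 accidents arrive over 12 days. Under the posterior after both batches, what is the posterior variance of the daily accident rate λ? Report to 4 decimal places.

0.0818

With a Gamma(shape α, rate β) prior, the Poisson likelihood is conjugate: the posterior is Gamma(α + ΣXᵢ, β + n).
After batch 1: Gamma(α+S, β+n) = Gamma(3.9+32, 3.6+13) = Gamma(35.9, 16.6).
After batch 2: Gamma(α+S, β+n) = Gamma(35.9+31, 16.6+12) = Gamma(66.9, 28.6).
Var = α/β² = 66.9/28.6² = 0.0818.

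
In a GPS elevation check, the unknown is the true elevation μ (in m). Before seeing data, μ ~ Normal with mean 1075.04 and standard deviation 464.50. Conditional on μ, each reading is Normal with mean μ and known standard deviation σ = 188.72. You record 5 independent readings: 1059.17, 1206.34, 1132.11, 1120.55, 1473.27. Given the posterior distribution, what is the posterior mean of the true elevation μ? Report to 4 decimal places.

For Normal data with known variance σ², a Normal(μ₀, σ₀²) prior on μ is conjugate. Posterior precision = 1/σ₀² + n/σ²; posterior mean is the precision-weighted average of μ₀ and x̄.
Σxᵢ = 1059.17 + 1206.34 + 1132.11 + 1120.55 + 1473.27 = 5991.44, so n·x̄ = 5991.44.
σ₀² = 464.50² = 215760.25, σ² = 188.72² = 35615.2384; σ² + n·σ₀² = 35615.2384 + 5·215760.25 = 1114416.4884.
Posterior mean = (μ₀/σ₀² + n·x̄/σ²)/(1/σ₀² + n/σ²) = (σ²·μ₀ + σ₀²·n·x̄)/(σ² + n·σ₀²) = (35615.2384·1075.04 + 215760.25·5991.44)/1114416.4884 = 1331002398.149536/1114416.4884 = 1194.3492.

1194.3492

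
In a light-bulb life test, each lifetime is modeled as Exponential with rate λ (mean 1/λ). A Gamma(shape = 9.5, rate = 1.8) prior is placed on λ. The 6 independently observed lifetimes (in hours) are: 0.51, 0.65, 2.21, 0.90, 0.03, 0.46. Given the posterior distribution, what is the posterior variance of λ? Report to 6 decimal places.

0.360184

With a Gamma(shape α, rate β) prior on the exponential rate λ, the posterior after n observations with total T = Σxᵢ is Gamma(α+n, β+T).
Sum of observations T = 4.76 hours; n = 6.
Posterior: Gamma(9.5+6, 1.8+4.76) = Gamma(15.5, 6.56).
Var = α/β² = 0.360184.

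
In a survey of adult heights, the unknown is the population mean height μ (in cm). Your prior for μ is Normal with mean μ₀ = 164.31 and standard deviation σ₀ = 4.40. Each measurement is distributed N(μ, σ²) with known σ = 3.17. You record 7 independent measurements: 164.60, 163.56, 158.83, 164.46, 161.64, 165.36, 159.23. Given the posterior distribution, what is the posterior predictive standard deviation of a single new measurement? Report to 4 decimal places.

For Normal data with known variance σ², a Normal(μ₀, σ₀²) prior on μ is conjugate. Posterior precision = 1/σ₀² + n/σ²; posterior mean is the precision-weighted average of μ₀ and x̄.
σ₀² = 4.40² = 19.36, σ² = 3.17² = 10.0489; σ² + n·σ₀² = 10.0489 + 7·19.36 = 145.5689.
Posterior precision = 1/σ₀² + n/σ² = 1/19.36 + 7/10.0489 = (σ² + n·σ₀²)/(σ₀²σ²) = 145.5689/(19.36·10.0489); posterior variance σₙ² = σ₀²σ²/(σ² + n·σ₀²) = 19.36·10.0489/145.5689 = 1.336458.
Predictive variance for one new observation = σₙ² + σ² = 19.36·10.0489/145.5689 + 10.0489 = σ²·(σ₀² + 145.5689)/145.5689 = 10.0489·164.9289/145.5689 = 11.385358; SD = √(10.0489·164.9289/145.5689) = 3.3742.

3.3742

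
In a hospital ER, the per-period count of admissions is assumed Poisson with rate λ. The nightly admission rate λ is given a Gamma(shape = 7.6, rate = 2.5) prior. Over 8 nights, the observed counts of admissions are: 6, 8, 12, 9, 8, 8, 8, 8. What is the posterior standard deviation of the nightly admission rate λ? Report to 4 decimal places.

0.8226

With a Gamma(shape α, rate β) prior, the Poisson likelihood is conjugate: the posterior is Gamma(α + ΣXᵢ, β + n).
Sum of counts S = 67 over n = 8 nights.
Posterior: Gamma(α+S, β+n) = Gamma(7.6+67, 2.5+8) = Gamma(74.6, 10.5).
SD = √α/β = √74.6/10.5 = 0.8226.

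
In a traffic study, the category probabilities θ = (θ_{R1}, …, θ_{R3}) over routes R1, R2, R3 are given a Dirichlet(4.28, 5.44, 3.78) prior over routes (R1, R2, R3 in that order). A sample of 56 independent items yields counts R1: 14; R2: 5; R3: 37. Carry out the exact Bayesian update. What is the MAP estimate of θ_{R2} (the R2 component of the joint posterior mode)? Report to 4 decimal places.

The Dirichlet prior is conjugate to the Multinomial likelihood: each posterior αⱼ = prior αⱼ + observed count nⱼ.
Posterior concentration: (18.28, 10.44, 40.78), total = 69.50.
Joint mode component: (α_{R2}−1)/(Σα−K) = 9.44/66.50 = 0.1420.

0.1420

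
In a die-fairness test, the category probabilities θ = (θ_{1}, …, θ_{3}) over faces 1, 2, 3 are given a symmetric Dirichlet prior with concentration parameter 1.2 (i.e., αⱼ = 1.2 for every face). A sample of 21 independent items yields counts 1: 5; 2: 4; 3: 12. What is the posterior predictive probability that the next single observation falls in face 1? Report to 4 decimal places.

0.2520

The Dirichlet prior is conjugate to the Multinomial likelihood: each posterior αⱼ = prior αⱼ + observed count nⱼ.
Posterior concentration: (6.2, 5.2, 13.2), total = 24.6.
P(next = 1 | data) = α_{1}/Σα = 0.2520.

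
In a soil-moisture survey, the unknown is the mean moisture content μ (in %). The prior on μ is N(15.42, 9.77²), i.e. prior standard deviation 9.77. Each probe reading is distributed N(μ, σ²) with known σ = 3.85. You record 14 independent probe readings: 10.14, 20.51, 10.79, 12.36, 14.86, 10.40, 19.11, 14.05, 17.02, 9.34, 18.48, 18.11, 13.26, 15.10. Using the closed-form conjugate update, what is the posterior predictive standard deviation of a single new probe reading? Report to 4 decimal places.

3.9837

For Normal data with known variance σ², a Normal(μ₀, σ₀²) prior on μ is conjugate. Posterior precision = 1/σ₀² + n/σ²; posterior mean is the precision-weighted average of μ₀ and x̄.
σ₀² = 9.77² = 95.4529, σ² = 3.85² = 14.8225; σ² + n·σ₀² = 14.8225 + 14·95.4529 = 1351.1631.
Posterior precision = 1/σ₀² + n/σ² = 1/95.4529 + 14/14.8225 = (σ² + n·σ₀²)/(σ₀²σ²) = 1351.1631/(95.4529·14.8225); posterior variance σₙ² = σ₀²σ²/(σ² + n·σ₀²) = 95.4529·14.8225/1351.1631 = 1.047135.
Predictive variance for one new observation = σₙ² + σ² = 95.4529·14.8225/1351.1631 + 14.8225 = σ²·(σ₀² + 1351.1631)/1351.1631 = 14.8225·1446.616/1351.1631 = 15.869635; SD = √(14.8225·1446.616/1351.1631) = 3.9837.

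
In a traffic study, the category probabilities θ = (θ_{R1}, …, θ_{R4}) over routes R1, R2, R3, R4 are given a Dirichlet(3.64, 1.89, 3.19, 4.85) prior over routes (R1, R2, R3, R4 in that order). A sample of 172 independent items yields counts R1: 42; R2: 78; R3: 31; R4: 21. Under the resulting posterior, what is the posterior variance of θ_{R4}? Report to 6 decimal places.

0.000643

The Dirichlet prior is conjugate to the Multinomial likelihood: each posterior αⱼ = prior αⱼ + observed count nⱼ.
Posterior concentration: (45.64, 79.89, 34.19, 25.85), total = 185.57.
Var[θ_j] = α_j(Σα−α_j)/((Σα)²(Σα+1)) = 25.85·159.72/(185.57²·186.57) = 0.000643.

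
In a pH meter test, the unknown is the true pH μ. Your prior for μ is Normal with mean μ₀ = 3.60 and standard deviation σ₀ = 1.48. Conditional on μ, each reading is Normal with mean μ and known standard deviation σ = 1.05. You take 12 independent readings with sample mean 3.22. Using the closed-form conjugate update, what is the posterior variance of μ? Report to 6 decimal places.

0.088176

For Normal data with known variance σ², a Normal(μ₀, σ₀²) prior on μ is conjugate. Posterior precision = 1/σ₀² + n/σ²; posterior mean is the precision-weighted average of μ₀ and x̄.
σ₀² = 1.48² = 2.1904, σ² = 1.05² = 1.1025; σ² + n·σ₀² = 1.1025 + 12·2.1904 = 27.3873.
Posterior precision = 1/σ₀² + n/σ² = 1/2.1904 + 12/1.1025 = (σ² + n·σ₀²)/(σ₀²σ²) = 27.3873/(2.1904·1.1025); posterior variance σₙ² = σ₀²σ²/(σ² + n·σ₀²) = 2.1904·1.1025/27.3873 = 0.088176.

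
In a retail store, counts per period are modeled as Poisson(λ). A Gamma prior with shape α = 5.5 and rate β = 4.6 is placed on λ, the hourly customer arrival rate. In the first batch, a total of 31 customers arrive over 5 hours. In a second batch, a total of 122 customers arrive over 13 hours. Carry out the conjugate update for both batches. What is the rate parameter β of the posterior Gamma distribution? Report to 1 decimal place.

22.6

With a Gamma(shape α, rate β) prior, the Poisson likelihood is conjugate: the posterior is Gamma(α + ΣXᵢ, β + n).
After batch 1: Gamma(α+S, β+n) = Gamma(5.5+31, 4.6+5) = Gamma(36.5, 9.6).
After batch 2: Gamma(α+S, β+n) = Gamma(36.5+122, 9.6+13) = Gamma(158.5, 22.6).
Posterior β = 22.6.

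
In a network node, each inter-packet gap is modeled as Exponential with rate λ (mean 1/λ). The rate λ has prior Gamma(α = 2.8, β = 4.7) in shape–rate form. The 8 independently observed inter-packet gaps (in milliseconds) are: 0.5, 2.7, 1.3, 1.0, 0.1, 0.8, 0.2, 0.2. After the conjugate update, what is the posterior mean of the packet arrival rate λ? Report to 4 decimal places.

0.9391

With a Gamma(shape α, rate β) prior on the exponential rate λ, the posterior after n observations with total T = Σxᵢ is Gamma(α+n, β+T).
Sum of observations T = 6.8 milliseconds; n = 8.
Posterior: Gamma(2.8+8, 4.7+6.8) = Gamma(10.8, 11.5).
Posterior mean of λ = α/β = 10.8/11.5 = 0.9391.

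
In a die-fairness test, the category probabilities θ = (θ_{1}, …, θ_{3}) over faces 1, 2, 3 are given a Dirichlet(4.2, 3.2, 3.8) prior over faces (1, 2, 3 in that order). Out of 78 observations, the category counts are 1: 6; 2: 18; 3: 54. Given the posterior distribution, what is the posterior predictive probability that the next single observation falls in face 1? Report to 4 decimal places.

The Dirichlet prior is conjugate to the Multinomial likelihood: each posterior αⱼ = prior αⱼ + observed count nⱼ.
Posterior concentration: (10.2, 21.2, 57.8), total = 89.2.
P(next = 1 | data) = α_{1}/Σα = 0.1143.

0.1143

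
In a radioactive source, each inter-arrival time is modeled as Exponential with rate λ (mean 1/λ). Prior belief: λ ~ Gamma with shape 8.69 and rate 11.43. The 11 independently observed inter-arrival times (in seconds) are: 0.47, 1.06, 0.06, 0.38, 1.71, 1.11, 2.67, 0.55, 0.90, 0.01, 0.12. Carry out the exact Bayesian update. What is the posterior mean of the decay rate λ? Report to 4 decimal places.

0.9619

With a Gamma(shape α, rate β) prior on the exponential rate λ, the posterior after n observations with total T = Σxᵢ is Gamma(α+n, β+T).
Sum of observations T = 9.04 seconds; n = 11.
Posterior: Gamma(8.69+11, 11.43+9.04) = Gamma(19.69, 20.47).
Posterior mean of λ = α/β = 19.69/20.47 = 0.9619.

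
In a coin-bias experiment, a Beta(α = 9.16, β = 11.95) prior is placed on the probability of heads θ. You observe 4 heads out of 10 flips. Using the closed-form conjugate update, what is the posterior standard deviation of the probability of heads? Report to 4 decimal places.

The Beta prior is conjugate to a Binomial/Bernoulli likelihood; the update adds successes to α and failures to β.
Posterior: Beta(α+k, β+n−k) = Beta(9.16+4, 11.95+6) = Beta(13.16, 17.95).
Var = αβ/((α+β)²(α+β+1)) = 13.16·17.95/(31.11²·32.11) = 0.00760116; SD = √0.00760116 = 0.0872.

0.0872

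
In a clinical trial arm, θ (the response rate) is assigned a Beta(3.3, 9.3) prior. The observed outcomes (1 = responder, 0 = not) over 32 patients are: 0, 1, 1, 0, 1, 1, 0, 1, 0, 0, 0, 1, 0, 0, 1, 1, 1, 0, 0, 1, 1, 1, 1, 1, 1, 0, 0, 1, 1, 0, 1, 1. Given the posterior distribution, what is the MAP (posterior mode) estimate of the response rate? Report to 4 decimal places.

The Beta prior is conjugate to a Binomial/Bernoulli likelihood; the update adds successes to α and failures to β.
Posterior: Beta(α+k, β+n−k) = Beta(3.3+19, 9.3+13) = Beta(22.3, 22.3).
Mode of Beta(a,b) for a,b>1 is (a−1)/(a+b−2) = 21.3/42.6 = 0.5000.

0.5000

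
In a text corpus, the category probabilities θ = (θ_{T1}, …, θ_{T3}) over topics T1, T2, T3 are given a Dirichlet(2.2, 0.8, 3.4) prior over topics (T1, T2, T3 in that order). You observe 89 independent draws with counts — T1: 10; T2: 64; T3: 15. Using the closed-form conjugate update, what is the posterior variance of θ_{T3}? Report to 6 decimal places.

The Dirichlet prior is conjugate to the Multinomial likelihood: each posterior αⱼ = prior αⱼ + observed count nⱼ.
Posterior concentration: (12.2, 64.8, 18.4), total = 95.4.
Var[θ_j] = α_j(Σα−α_j)/((Σα)²(Σα+1)) = 18.4·77.0/(95.4²·96.4) = 0.001615.

0.001615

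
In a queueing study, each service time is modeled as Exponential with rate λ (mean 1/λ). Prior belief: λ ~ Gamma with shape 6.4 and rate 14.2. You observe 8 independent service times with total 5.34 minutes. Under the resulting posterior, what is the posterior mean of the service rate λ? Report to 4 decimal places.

0.7369

With a Gamma(shape α, rate β) prior on the exponential rate λ, the posterior after n observations with total T = Σxᵢ is Gamma(α+n, β+T).
Posterior: Gamma(6.4+8, 14.2+5.34) = Gamma(14.4, 19.54).
Posterior mean of λ = α/β = 14.4/19.54 = 0.7369.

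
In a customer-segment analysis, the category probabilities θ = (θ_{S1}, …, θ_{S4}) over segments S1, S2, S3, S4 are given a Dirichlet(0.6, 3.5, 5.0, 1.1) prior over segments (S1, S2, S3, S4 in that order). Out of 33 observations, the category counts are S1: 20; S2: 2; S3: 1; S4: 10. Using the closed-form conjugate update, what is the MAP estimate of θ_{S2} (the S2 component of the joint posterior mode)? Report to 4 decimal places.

The Dirichlet prior is conjugate to the Multinomial likelihood: each posterior αⱼ = prior αⱼ + observed count nⱼ.
Posterior concentration: (20.6, 5.5, 6.0, 11.1), total = 43.2.
Joint mode component: (α_{S2}−1)/(Σα−K) = 4.5/39.2 = 0.1148.

0.1148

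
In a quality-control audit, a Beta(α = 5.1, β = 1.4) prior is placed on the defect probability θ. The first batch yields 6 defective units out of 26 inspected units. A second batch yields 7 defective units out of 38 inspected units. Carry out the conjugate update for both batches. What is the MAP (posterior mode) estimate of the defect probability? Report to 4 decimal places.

The Beta prior is conjugate to a Binomial/Bernoulli likelihood; the update adds successes to α and failures to β.
After batch 1: Beta(5.1+6, 1.4+20) = Beta(11.1, 21.4).
After batch 2: Beta(11.1+7, 21.4+31) = Beta(18.1, 52.4).
Mode of Beta(a,b) for a,b>1 is (a−1)/(a+b−2) = 17.1/68.5 = 0.2496.

0.2496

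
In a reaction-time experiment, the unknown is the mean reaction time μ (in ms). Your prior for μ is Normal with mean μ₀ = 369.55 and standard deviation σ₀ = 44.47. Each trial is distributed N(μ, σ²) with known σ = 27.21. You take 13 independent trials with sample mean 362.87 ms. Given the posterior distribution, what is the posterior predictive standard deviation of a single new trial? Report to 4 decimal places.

For Normal data with known variance σ², a Normal(μ₀, σ₀²) prior on μ is conjugate. Posterior precision = 1/σ₀² + n/σ²; posterior mean is the precision-weighted average of μ₀ and x̄.
σ₀² = 44.47² = 1977.5809, σ² = 27.21² = 740.3841; σ² + n·σ₀² = 740.3841 + 13·1977.5809 = 26448.9358.
Posterior precision = 1/σ₀² + n/σ² = 1/1977.5809 + 13/740.3841 = (σ² + n·σ₀²)/(σ₀²σ²) = 26448.9358/(1977.5809·740.3841); posterior variance σₙ² = σ₀²σ²/(σ² + n·σ₀²) = 1977.5809·740.3841/26448.9358 = 55.358350.
Predictive variance for one new observation = σₙ² + σ² = 1977.5809·740.3841/26448.9358 + 740.3841 = σ²·(σ₀² + 26448.9358)/26448.9358 = 740.3841·28426.5167/26448.9358 = 795.742450; SD = √(740.3841·28426.5167/26448.9358) = 28.2089.

28.2089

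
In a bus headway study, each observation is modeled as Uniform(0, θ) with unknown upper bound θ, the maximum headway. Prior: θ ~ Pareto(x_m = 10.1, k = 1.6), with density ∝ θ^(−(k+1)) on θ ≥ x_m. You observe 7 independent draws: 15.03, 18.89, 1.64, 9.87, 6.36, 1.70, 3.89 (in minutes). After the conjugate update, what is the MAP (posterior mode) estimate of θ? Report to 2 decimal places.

A Pareto(scale x_m, shape k) prior on the upper bound θ of Uniform(0, θ) is conjugate: posterior is Pareto(max(x_m, max xᵢ), k + n).
Sample maximum = 18.89; prior scale x_m = 10.1 → posterior scale = max = 18.89.
Posterior shape = 1.6 + 7 = 8.6.
The Pareto density is decreasing on [x_m, ∞), so the mode is x_m = 18.89.

18.89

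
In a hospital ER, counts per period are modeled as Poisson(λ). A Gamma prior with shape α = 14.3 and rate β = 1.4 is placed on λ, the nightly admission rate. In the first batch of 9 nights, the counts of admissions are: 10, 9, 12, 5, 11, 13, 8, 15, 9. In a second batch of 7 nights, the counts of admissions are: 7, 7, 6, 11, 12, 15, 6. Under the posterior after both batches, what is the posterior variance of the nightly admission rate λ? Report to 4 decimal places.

With a Gamma(shape α, rate β) prior, the Poisson likelihood is conjugate: the posterior is Gamma(α + ΣXᵢ, β + n).
Batch 1: sum of counts S = 92 over n = 9 nights.
After batch 1: Gamma(α+S, β+n) = Gamma(14.3+92, 1.4+9) = Gamma(106.3, 10.4).
Batch 2: sum of counts S = 64 over n = 7 nights.
After batch 2: Gamma(α+S, β+n) = Gamma(106.3+64, 10.4+7) = Gamma(170.3, 17.4).
Var = α/β² = 170.3/17.4² = 0.5625.

0.5625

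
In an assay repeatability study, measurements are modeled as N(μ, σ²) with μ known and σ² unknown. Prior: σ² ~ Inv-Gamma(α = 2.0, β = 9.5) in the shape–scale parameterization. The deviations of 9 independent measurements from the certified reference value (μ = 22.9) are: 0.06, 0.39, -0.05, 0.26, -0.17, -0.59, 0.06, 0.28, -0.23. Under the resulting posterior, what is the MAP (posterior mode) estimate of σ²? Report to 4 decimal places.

With known mean μ and an Inverse-Gamma(α, β) prior on σ², the Normal likelihood is conjugate: posterior is Inv-Gamma(α + n/2, β + Σ(xᵢ−μ)²/2).
Σ(xᵢ−μ)² = (0.06)² + (0.39)² + (-0.05)² + (0.26)² + (-0.17)² + (-0.59)² + (0.06)² + (0.28)² + (-0.23)² = 0.7377.
Posterior: Inv-Gamma(2.0 + 9/2, 9.5 + 0.7377/2) = Inv-Gamma(6.50, 9.86885).
Mode = β/(α+1) = 9.86885/7.50 = 1.3158.

1.3158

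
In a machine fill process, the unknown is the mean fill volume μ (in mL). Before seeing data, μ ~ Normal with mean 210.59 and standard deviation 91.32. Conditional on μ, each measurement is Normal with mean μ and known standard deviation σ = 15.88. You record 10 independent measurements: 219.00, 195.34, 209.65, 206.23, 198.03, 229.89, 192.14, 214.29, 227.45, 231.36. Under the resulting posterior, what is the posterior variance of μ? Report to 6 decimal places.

25.141415

For Normal data with known variance σ², a Normal(μ₀, σ₀²) prior on μ is conjugate. Posterior precision = 1/σ₀² + n/σ²; posterior mean is the precision-weighted average of μ₀ and x̄.
σ₀² = 91.32² = 8339.3424, σ² = 15.88² = 252.1744; σ² + n·σ₀² = 252.1744 + 10·8339.3424 = 83645.5984.
Posterior precision = 1/σ₀² + n/σ² = 1/8339.3424 + 10/252.1744 = (σ² + n·σ₀²)/(σ₀²σ²) = 83645.5984/(8339.3424·252.1744); posterior variance σₙ² = σ₀²σ²/(σ² + n·σ₀²) = 8339.3424·252.1744/83645.5984 = 25.141415.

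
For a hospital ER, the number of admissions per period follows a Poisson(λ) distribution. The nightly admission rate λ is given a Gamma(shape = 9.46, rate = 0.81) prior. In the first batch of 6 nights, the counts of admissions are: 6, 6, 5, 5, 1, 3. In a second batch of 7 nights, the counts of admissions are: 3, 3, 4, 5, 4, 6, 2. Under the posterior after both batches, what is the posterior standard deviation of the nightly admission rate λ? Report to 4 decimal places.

With a Gamma(shape α, rate β) prior, the Poisson likelihood is conjugate: the posterior is Gamma(α + ΣXᵢ, β + n).
Batch 1: sum of counts S = 26 over n = 6 nights.
After batch 1: Gamma(α+S, β+n) = Gamma(9.46+26, 0.81+6) = Gamma(35.46, 6.81).
Batch 2: sum of counts S = 27 over n = 7 nights.
After batch 2: Gamma(α+S, β+n) = Gamma(35.46+27, 6.81+7) = Gamma(62.46, 13.81).
SD = √α/β = √62.46/13.81 = 0.5723.

0.5723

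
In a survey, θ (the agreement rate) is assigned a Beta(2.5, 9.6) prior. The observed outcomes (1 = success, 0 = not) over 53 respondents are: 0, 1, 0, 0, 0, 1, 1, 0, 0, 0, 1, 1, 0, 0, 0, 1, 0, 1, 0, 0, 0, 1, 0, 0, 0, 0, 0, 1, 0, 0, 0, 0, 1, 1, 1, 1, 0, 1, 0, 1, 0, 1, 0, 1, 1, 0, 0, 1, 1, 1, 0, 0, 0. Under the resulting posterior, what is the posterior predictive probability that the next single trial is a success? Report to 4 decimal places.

0.3610

The Beta prior is conjugate to a Binomial/Bernoulli likelihood; the update adds successes to α and failures to β.
Posterior: Beta(α+k, β+n−k) = Beta(2.5+21, 9.6+32) = Beta(23.5, 41.6).
For a single future Bernoulli trial, P(success | data) = α/(α+β) = 0.3610.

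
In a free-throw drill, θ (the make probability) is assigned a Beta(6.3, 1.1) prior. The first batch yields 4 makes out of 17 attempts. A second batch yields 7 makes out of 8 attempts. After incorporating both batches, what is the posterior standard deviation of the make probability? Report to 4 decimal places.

0.0863

The Beta prior is conjugate to a Binomial/Bernoulli likelihood; the update adds successes to α and failures to β.
After batch 1: Beta(6.3+4, 1.1+13) = Beta(10.3, 14.1).
After batch 2: Beta(10.3+7, 14.1+1) = Beta(17.3, 15.1).
Var = αβ/((α+β)²(α+β+1)) = 17.3·15.1/(32.4²·33.4) = 0.00745052; SD = √0.00745052 = 0.0863.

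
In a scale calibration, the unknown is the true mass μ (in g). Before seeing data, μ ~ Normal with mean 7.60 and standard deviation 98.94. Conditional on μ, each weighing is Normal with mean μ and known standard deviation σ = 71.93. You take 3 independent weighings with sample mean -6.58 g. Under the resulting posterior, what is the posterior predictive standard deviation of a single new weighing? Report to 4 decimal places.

For Normal data with known variance σ², a Normal(μ₀, σ₀²) prior on μ is conjugate. Posterior precision = 1/σ₀² + n/σ²; posterior mean is the precision-weighted average of μ₀ and x̄.
σ₀² = 98.94² = 9789.1236, σ² = 71.93² = 5173.9249; σ² + n·σ₀² = 5173.9249 + 3·9789.1236 = 34541.2957.
Posterior precision = 1/σ₀² + n/σ² = 1/9789.1236 + 3/5173.9249 = (σ² + n·σ₀²)/(σ₀²σ²) = 34541.2957/(9789.1236·5173.9249); posterior variance σₙ² = σ₀²σ²/(σ² + n·σ₀²) = 9789.1236·5173.9249/34541.2957 = 1466.308351.
Predictive variance for one new observation = σₙ² + σ² = 9789.1236·5173.9249/34541.2957 + 5173.9249 = σ²·(σ₀² + 34541.2957)/34541.2957 = 5173.9249·44330.4193/34541.2957 = 6640.233251; SD = √(5173.9249·44330.4193/34541.2957) = 81.4876.

81.4876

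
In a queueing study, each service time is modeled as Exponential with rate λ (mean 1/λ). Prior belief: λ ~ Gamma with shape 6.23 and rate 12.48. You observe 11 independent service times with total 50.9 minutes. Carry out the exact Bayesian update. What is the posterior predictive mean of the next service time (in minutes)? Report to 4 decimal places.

With a Gamma(shape α, rate β) prior on the exponential rate λ, the posterior after n observations with total T = Σxᵢ is Gamma(α+n, β+T).
Posterior: Gamma(6.23+11, 12.48+50.9) = Gamma(17.23, 63.38).
The predictive distribution for the next observation is Lomax; its mean is β/(α−1) = 63.38/16.23 = 3.9051.

3.9051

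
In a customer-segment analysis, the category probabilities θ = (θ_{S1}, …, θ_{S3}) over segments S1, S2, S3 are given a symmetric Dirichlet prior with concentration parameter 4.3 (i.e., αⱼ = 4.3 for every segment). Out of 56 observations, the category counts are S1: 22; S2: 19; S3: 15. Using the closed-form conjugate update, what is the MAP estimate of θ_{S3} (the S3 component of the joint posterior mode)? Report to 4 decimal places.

0.2777

The Dirichlet prior is conjugate to the Multinomial likelihood: each posterior αⱼ = prior αⱼ + observed count nⱼ.
Posterior concentration: (26.3, 23.3, 19.3), total = 68.9.
Joint mode component: (α_{S3}−1)/(Σα−K) = 18.3/65.9 = 0.2777.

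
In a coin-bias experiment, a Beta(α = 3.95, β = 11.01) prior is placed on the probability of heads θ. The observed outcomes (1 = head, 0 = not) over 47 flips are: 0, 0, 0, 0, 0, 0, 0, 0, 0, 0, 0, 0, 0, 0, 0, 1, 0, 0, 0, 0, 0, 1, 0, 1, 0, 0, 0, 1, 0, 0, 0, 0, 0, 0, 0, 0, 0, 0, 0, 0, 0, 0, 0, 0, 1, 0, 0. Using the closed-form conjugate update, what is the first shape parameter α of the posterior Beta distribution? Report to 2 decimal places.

8.95

The Beta prior is conjugate to a Binomial/Bernoulli likelihood; the update adds successes to α and failures to β.
Posterior: Beta(α+k, β+n−k) = Beta(3.95+5, 11.01+42) = Beta(8.95, 53.01).
Posterior α = 8.95.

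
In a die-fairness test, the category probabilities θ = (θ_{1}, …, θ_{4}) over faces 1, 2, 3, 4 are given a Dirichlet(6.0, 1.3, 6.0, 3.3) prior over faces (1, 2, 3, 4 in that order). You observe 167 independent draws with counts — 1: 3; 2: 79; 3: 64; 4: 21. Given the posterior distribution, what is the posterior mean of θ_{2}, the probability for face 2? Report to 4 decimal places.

The Dirichlet prior is conjugate to the Multinomial likelihood: each posterior αⱼ = prior αⱼ + observed count nⱼ.
Posterior concentration: (9.0, 80.3, 70.0, 24.3), total = 183.6.
E[θ_{2}|data] = α_{2}/Σα = 80.3/183.6 = 0.4374.

0.4374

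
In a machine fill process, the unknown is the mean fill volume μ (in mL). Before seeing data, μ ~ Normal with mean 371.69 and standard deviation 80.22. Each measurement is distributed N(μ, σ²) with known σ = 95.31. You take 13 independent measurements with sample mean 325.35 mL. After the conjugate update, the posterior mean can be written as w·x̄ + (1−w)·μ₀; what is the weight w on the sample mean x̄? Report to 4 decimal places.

For Normal data with known variance σ², a Normal(μ₀, σ₀²) prior on μ is conjugate. Posterior precision = 1/σ₀² + n/σ²; posterior mean is the precision-weighted average of μ₀ and x̄.
σ₀² = 80.22² = 6435.2484, σ² = 95.31² = 9083.9961. Prior precision 1/σ₀² = 1/6435.2484; data precision n/σ² = 13/9083.9961.
w = (n/σ²)/(1/σ₀² + n/σ²) = n·σ₀²/(σ² + n·σ₀²) = 13·6435.2484/(9083.9961 + 13·6435.2484) = 83658.2292/92742.2253 = 0.9021.

0.9021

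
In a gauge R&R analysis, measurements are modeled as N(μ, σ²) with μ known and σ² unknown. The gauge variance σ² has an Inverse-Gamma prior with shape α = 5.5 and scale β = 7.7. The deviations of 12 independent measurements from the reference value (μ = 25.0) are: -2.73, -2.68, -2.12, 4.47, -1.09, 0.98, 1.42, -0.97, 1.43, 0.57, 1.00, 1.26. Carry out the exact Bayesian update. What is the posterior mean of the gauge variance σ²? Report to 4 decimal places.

With known mean μ and an Inverse-Gamma(α, β) prior on σ², the Normal likelihood is conjugate: posterior is Inv-Gamma(α + n/2, β + Σ(xᵢ−μ)²/2).
Σ(xᵢ−μ)² = (-2.73)² + (-2.68)² + (-2.12)² + (4.47)² + (-1.09)² + (0.98)² + (1.42)² + (-0.97)² + (1.43)² + (0.57)² + (1.00)² + (1.26)² = 49.1738.
Posterior: Inv-Gamma(5.5 + 12/2, 7.7 + 49.1738/2) = Inv-Gamma(11.50, 32.28690).
E[σ²|data] = β/(α−1) = 32.28690/10.50 = 3.0749.

3.0749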